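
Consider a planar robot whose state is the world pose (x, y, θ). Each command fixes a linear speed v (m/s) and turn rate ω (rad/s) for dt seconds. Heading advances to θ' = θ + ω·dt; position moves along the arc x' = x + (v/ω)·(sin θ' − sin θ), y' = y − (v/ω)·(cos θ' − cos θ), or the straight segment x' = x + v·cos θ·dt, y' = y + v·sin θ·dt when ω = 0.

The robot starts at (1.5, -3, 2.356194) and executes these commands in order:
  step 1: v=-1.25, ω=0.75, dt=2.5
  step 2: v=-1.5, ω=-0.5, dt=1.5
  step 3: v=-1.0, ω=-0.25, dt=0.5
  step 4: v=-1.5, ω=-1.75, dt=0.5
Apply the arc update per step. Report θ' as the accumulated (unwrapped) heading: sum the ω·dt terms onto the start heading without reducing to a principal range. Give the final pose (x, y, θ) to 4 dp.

step 1: θ'=4.2312 (R=-1.6667) → pose (4.1559, -2.5929, 4.2312)
step 2: θ'=3.4812 (R=3.0000) → pose (5.8159, -1.1527, 3.4812)
step 3: θ'=3.3562 (R=4.0000) → pose (6.2965, -1.0160, 3.3562)
step 4: θ'=2.4812 (R=0.8571) → pose (7.0049, -1.1766, 2.4812)

(7.0049, -1.1766, 2.4812)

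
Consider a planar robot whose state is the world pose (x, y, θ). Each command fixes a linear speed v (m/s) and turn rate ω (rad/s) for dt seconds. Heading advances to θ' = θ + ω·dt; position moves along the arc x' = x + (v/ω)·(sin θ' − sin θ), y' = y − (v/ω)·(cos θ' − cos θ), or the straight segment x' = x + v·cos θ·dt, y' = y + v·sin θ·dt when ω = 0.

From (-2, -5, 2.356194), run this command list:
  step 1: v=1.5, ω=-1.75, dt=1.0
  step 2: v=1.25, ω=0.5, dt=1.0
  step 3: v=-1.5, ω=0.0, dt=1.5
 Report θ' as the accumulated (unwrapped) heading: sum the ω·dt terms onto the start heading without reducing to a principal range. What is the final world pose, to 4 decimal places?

step 1: θ'=0.6062 (R=-0.8571) → pose (-1.8823, -3.6895, 0.6062)
step 2: θ'=1.1062 (R=2.5000) → pose (-1.0716, -2.7551, 1.1062)
step 3: θ'=1.1062 (straight) → pose (-2.0798, -4.7666, 1.1062)

(-2.0798, -4.7666, 1.1062)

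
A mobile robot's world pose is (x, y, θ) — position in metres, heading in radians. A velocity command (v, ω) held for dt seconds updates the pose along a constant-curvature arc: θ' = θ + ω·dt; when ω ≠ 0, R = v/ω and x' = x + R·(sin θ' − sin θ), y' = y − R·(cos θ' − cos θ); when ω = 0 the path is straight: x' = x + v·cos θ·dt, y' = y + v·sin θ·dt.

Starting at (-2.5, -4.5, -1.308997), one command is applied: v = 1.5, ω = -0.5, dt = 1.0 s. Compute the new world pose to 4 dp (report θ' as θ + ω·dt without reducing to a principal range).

(-2.4825, -5.9843, -1.8090)

θ' = -1.3090 + -0.5·1.0 = -1.8090
R = v/ω = 1.5/-0.5 = -3.0000
x' = -2.5 + -3.0000·(sin -1.8090 − sin -1.3090) = -2.4825
y' = -4.5 − -3.0000·(cos -1.8090 − cos -1.3090) = -5.9843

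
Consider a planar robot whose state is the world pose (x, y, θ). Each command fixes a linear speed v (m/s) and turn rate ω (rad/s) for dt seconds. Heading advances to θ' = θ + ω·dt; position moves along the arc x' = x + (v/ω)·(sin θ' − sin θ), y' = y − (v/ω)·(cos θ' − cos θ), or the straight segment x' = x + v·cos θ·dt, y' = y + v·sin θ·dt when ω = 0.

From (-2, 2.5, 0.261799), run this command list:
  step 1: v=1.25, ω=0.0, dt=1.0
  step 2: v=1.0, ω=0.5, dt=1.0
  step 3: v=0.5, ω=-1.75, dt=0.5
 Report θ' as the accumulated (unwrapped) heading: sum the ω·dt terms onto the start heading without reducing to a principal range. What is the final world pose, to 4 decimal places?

(0.2997, 3.3853, -0.1132)

step 1: θ'=0.2618 (straight) → pose (-0.7926, 2.8235, 0.2618)
step 2: θ'=0.7618 (R=2.0000) → pose (0.0702, 3.3082, 0.7618)
step 3: θ'=-0.1132 (R=-0.2857) → pose (0.2997, 3.3853, -0.1132)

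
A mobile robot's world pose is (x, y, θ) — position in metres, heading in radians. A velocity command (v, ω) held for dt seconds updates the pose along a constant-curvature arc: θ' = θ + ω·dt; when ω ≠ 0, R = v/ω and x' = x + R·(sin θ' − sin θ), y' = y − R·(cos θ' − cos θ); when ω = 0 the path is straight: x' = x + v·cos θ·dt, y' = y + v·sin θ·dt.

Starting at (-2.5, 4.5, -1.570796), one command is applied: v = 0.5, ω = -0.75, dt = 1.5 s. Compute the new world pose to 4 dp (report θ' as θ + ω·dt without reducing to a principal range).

θ' = -1.5708 + -0.75·1.5 = -2.6958
R = v/ω = 0.5/-0.75 = -0.6667
x' = -2.5 + -0.6667·(sin -2.6958 − sin -1.5708) = -2.8792
y' = 4.5 − -0.6667·(cos -2.6958 − cos -1.5708) = 3.8985

(-2.8792, 3.8985, -2.6958)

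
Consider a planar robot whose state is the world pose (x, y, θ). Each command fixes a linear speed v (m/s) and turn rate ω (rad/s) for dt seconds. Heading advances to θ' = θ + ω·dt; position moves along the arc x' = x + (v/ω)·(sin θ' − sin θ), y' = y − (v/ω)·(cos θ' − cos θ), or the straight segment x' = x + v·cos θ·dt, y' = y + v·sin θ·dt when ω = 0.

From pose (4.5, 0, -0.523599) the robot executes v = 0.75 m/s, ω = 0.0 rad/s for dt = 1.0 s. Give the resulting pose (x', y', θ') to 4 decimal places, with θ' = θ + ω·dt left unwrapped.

(5.1495, -0.3750, -0.5236)

θ' = -0.5236 + 0.0·1.0 = -0.5236
ω = 0 → straight: x' = 4.5 + 0.75·cos(-0.5236)·1.0 = 5.1495
y' = 0 + 0.75·sin(-0.5236)·1.0 = -0.3750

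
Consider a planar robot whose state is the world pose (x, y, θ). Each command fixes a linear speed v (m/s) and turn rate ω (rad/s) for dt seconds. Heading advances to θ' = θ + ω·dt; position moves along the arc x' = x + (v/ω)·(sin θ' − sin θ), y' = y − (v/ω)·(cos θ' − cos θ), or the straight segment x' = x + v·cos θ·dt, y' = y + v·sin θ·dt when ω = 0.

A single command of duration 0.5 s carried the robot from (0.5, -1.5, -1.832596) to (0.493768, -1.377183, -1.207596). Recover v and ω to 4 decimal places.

v = -0.2500, ω = 1.2500

Δθ = -1.207596 − -1.832596 = 0.625000
ω = Δθ/dt = 0.625000/0.5 = 1.2500
R = −Δy/(cos θ' − cos θ) = -0.2000
v = R·ω = -0.2000·1.2500 = -0.2500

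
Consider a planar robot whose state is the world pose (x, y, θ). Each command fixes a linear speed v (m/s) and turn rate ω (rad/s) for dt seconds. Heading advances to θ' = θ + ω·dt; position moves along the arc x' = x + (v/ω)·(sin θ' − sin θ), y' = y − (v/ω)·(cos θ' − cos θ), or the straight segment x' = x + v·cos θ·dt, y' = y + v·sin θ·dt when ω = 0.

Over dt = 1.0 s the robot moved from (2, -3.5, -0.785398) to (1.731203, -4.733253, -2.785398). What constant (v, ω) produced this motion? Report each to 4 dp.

Δθ = -2.785398 − -0.785398 = -2.000000
ω = Δθ/dt = -2.000000/1.0 = -2.0000
R = −Δy/(cos θ' − cos θ) = -0.7500
v = R·ω = -0.7500·-2.0000 = 1.5000

v = 1.5000, ω = -2.0000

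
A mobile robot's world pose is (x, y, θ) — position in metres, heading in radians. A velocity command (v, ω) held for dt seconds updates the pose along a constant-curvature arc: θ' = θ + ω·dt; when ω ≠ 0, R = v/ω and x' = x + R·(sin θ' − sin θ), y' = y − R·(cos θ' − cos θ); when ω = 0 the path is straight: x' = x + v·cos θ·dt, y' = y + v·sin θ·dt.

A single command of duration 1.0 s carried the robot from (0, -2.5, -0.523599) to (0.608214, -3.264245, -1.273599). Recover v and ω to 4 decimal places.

Δθ = -1.273599 − -0.523599 = -0.750000
ω = Δθ/dt = -0.750000/1.0 = -0.7500
R = −Δy/(cos θ' − cos θ) = -1.3333
v = R·ω = -1.3333·-0.7500 = 1.0000

v = 1.0000, ω = -0.7500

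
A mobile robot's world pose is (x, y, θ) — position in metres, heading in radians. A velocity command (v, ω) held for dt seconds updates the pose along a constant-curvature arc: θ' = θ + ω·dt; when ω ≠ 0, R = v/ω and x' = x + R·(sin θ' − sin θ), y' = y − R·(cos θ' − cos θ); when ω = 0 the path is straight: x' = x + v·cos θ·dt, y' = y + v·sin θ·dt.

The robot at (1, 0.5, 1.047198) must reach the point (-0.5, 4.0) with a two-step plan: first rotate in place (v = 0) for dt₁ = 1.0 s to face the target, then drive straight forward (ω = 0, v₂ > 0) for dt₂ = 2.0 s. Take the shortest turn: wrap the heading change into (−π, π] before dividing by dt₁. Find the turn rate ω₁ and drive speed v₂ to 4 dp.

heading to target = atan2(4−0.5, -0.5−1) = 1.9757
Δθ = wrap(1.9757 − 1.0472) = 0.9285; ω₁ = Δθ/dt₁ = 0.9285
distance = √((-0.5−1)² + (4−0.5)²) = 3.8079; v₂ = distance/dt₂ = 1.9039

ω₁ = 0.9285, v₂ = 1.9039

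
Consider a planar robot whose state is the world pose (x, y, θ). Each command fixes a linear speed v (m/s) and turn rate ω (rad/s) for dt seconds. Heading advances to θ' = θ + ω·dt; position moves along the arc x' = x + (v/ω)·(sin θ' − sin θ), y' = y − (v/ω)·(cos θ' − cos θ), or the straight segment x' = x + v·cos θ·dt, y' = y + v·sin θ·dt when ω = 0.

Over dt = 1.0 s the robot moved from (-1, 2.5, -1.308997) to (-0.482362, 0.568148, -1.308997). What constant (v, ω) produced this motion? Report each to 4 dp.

Δθ = -1.308997 − -1.308997 = 0.000000
ω = Δθ/dt = 0.000000/1.0 = 0.0000
ω = 0 → v = (Δx·cos θ + Δy·sin θ)/dt = 2.0000

v = 2.0000, ω = 0.0000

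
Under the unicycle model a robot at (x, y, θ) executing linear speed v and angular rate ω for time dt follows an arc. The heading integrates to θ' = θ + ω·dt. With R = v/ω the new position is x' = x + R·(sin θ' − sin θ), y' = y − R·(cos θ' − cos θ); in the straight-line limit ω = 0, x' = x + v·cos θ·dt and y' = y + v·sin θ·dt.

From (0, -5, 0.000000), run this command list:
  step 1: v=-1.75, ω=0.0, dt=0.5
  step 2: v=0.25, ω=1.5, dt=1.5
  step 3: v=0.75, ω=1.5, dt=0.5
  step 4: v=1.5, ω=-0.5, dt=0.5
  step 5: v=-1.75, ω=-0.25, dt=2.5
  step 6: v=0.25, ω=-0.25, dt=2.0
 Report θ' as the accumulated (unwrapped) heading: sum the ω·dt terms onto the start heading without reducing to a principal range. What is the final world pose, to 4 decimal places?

step 1: θ'=0.0000 (straight) → pose (-0.8750, -5.0000, 0.0000)
step 2: θ'=2.2500 (R=0.1667) → pose (-0.7453, -4.7286, 2.2500)
step 3: θ'=3.0000 (R=0.5000) → pose (-1.0638, -4.5477, 3.0000)
step 4: θ'=2.7500 (R=-3.0000) → pose (-1.7854, -4.3507, 2.7500)
step 5: θ'=2.1250 (R=7.0000) → pose (1.4952, -7.1369, 2.1250)
step 6: θ'=1.6250 (R=-1.0000) → pose (1.3470, -6.6648, 1.6250)

(1.3470, -6.6648, 1.6250)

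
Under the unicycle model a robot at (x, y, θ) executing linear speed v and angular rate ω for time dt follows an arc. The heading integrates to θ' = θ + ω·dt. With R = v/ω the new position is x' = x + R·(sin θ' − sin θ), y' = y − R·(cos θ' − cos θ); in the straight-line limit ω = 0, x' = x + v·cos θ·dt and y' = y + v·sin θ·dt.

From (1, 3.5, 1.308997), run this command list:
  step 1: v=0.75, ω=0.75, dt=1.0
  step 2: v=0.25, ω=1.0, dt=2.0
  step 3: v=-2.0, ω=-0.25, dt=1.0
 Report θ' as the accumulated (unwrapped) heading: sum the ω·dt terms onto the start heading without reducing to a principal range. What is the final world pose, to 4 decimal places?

step 1: θ'=2.0590 (R=1.0000) → pose (0.9173, 4.2279, 2.0590)
step 2: θ'=4.0590 (R=0.2500) → pose (0.4980, 4.2626, 4.0590)
step 3: θ'=3.8090 (R=8.0000) → pose (1.8986, 5.6829, 3.8090)

(1.8986, 5.6829, 3.8090)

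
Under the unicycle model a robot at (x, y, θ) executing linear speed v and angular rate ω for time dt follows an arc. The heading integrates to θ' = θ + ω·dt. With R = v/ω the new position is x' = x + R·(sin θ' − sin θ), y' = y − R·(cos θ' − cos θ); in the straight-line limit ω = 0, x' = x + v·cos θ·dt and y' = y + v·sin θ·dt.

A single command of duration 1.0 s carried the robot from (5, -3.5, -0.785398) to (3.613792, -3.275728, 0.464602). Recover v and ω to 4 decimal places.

Δθ = 0.464602 − -0.785398 = 1.250000
ω = Δθ/dt = 1.250000/1.0 = 1.2500
R = Δx/(sin θ' − sin θ) = -1.2000
v = R·ω = -1.2000·1.2500 = -1.5000

v = -1.5000, ω = 1.2500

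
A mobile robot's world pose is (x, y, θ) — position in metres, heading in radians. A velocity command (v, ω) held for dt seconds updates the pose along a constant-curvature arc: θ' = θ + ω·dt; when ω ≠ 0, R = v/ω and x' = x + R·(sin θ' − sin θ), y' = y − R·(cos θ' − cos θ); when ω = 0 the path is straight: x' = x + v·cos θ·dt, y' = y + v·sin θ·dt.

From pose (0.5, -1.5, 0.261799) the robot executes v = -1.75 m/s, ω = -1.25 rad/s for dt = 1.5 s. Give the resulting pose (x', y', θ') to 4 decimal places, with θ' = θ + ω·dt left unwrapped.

(-1.2611, -0.0884, -1.6132)

θ' = 0.2618 + -1.25·1.5 = -1.6132
R = v/ω = -1.75/-1.25 = 1.4000
x' = 0.5 + 1.4000·(sin -1.6132 − sin 0.2618) = -1.2611
y' = -1.5 − 1.4000·(cos -1.6132 − cos 0.2618) = -0.0884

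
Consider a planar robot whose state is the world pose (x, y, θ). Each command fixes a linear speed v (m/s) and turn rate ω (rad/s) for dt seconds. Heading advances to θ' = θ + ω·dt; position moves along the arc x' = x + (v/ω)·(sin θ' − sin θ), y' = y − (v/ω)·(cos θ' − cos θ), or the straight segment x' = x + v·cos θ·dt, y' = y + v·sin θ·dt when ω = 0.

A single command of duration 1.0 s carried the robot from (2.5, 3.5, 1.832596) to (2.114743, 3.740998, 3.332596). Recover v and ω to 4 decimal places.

v = 0.5000, ω = 1.5000

Δθ = 3.332596 − 1.832596 = 1.500000
ω = Δθ/dt = 1.500000/1.0 = 1.5000
R = Δx/(sin θ' − sin θ) = 0.3333
v = R·ω = 0.3333·1.5000 = 0.5000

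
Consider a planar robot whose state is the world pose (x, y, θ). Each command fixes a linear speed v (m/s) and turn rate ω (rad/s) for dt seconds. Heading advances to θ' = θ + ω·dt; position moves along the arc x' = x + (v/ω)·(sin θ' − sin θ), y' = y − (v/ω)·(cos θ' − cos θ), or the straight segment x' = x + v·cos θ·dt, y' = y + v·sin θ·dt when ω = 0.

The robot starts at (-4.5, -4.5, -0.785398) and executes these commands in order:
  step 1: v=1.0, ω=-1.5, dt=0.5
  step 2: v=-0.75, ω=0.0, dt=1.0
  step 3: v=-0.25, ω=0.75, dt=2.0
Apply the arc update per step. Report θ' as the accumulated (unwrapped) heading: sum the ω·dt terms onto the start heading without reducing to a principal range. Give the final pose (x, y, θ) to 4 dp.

step 1: θ'=-1.5354 (R=-0.6667) → pose (-4.3052, -4.9478, -1.5354)
step 2: θ'=-1.5354 (straight) → pose (-4.3317, -4.1983, -1.5354)
step 3: θ'=-0.0354 (R=-0.3333) → pose (-4.6530, -3.8770, -0.0354)

(-4.6530, -3.8770, -0.0354)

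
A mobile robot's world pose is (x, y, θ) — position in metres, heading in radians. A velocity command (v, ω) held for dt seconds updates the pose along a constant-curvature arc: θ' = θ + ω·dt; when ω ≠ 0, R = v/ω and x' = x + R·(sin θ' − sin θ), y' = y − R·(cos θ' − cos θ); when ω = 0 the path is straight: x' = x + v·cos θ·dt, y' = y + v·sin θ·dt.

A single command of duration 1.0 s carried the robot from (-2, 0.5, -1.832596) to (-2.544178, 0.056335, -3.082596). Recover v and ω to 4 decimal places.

v = 0.7500, ω = -1.2500

Δθ = -3.082596 − -1.832596 = -1.250000
ω = Δθ/dt = -1.250000/1.0 = -1.2500
R = Δx/(sin θ' − sin θ) = -0.6000
v = R·ω = -0.6000·-1.2500 = 0.7500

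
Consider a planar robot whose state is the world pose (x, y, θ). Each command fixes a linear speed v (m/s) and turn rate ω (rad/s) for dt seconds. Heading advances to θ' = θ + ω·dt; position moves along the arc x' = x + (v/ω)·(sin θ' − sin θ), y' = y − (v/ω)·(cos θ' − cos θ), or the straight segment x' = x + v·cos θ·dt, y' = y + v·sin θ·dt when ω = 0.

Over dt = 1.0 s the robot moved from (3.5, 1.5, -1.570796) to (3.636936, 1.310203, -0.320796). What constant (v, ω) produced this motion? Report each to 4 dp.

Δθ = -0.320796 − -1.570796 = 1.250000
ω = Δθ/dt = 1.250000/1.0 = 1.2500
R = −Δy/(cos θ' − cos θ) = 0.2000
v = R·ω = 0.2000·1.2500 = 0.2500

v = 0.2500, ω = 1.2500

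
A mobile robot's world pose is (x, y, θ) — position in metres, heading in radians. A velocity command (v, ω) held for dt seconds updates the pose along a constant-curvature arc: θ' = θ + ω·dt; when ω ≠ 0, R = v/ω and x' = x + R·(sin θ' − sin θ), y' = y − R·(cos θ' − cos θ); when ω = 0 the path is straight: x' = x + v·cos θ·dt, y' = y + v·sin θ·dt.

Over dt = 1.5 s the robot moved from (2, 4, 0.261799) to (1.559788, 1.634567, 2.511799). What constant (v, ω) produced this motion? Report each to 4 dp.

Δθ = 2.511799 − 0.261799 = 2.250000
ω = Δθ/dt = 2.250000/1.5 = 1.5000
R = −Δy/(cos θ' − cos θ) = -1.3333
v = R·ω = -1.3333·1.5000 = -2.0000

v = -2.0000, ω = 1.5000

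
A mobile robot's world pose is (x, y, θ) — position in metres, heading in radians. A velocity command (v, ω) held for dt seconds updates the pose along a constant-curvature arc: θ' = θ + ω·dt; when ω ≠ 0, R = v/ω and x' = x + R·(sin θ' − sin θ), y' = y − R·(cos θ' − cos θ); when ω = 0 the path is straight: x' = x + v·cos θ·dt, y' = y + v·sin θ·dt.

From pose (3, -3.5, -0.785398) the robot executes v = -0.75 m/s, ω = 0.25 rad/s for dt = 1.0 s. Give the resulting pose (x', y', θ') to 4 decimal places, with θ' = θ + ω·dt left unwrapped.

(2.4092, -3.0411, -0.5354)

θ' = -0.7854 + 0.25·1.0 = -0.5354
R = v/ω = -0.75/0.25 = -3.0000
x' = 3 + -3.0000·(sin -0.5354 − sin -0.7854) = 2.4092
y' = -3.5 − -3.0000·(cos -0.5354 − cos -0.7854) = -3.0411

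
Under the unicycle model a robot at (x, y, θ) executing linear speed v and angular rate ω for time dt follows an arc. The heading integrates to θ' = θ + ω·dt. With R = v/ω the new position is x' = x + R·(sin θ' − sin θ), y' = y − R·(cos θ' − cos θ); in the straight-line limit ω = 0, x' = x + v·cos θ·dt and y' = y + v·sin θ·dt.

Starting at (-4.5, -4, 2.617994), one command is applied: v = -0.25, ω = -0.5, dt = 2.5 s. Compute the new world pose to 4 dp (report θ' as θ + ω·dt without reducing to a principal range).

(-4.2602, -4.5337, 1.3680)

θ' = 2.6180 + -0.5·2.5 = 1.3680
R = v/ω = -0.25/-0.5 = 0.5000
x' = -4.5 + 0.5000·(sin 1.3680 − sin 2.6180) = -4.2602
y' = -4 − 0.5000·(cos 1.3680 − cos 2.6180) = -4.5337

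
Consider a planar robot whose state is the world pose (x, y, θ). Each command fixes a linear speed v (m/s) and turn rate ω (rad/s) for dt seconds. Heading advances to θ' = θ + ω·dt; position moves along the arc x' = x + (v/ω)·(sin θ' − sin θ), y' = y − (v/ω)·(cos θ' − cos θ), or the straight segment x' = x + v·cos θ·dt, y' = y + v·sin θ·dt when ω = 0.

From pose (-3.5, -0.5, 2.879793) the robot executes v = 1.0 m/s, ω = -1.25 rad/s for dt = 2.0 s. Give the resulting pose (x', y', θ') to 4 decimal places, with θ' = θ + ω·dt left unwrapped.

(-3.5895, 1.0157, 0.3798)

θ' = 2.8798 + -1.25·2.0 = 0.3798
R = v/ω = 1.0/-1.25 = -0.8000
x' = -3.5 + -0.8000·(sin 0.3798 − sin 2.8798) = -3.5895
y' = -0.5 − -0.8000·(cos 0.3798 − cos 2.8798) = 1.0157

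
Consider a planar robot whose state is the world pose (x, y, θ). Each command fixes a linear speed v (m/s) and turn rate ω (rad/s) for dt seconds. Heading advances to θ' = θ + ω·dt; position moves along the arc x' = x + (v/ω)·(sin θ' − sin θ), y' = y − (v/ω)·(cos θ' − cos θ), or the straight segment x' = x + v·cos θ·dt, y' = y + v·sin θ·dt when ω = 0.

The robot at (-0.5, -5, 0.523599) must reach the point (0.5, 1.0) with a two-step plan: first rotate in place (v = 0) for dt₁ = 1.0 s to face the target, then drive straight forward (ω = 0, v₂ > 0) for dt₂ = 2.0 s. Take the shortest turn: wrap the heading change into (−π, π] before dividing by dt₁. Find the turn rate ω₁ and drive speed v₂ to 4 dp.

ω₁ = 0.8820, v₂ = 3.0414

heading to target = atan2(1−-5, 0.5−-0.5) = 1.4056
Δθ = wrap(1.4056 − 0.5236) = 0.8820; ω₁ = Δθ/dt₁ = 0.8820
distance = √((0.5−-0.5)² + (1−-5)²) = 6.0828; v₂ = distance/dt₂ = 3.0414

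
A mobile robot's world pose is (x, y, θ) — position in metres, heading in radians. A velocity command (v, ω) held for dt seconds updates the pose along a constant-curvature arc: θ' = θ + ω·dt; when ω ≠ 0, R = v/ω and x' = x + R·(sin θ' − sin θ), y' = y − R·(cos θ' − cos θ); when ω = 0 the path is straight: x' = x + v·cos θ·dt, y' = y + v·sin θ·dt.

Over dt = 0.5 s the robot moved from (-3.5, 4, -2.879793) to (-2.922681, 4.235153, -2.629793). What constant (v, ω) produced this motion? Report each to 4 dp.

Δθ = -2.629793 − -2.879793 = 0.250000
ω = Δθ/dt = 0.250000/0.5 = 0.5000
R = Δx/(sin θ' − sin θ) = -2.5000
v = R·ω = -2.5000·0.5000 = -1.2500

v = -1.2500, ω = 0.5000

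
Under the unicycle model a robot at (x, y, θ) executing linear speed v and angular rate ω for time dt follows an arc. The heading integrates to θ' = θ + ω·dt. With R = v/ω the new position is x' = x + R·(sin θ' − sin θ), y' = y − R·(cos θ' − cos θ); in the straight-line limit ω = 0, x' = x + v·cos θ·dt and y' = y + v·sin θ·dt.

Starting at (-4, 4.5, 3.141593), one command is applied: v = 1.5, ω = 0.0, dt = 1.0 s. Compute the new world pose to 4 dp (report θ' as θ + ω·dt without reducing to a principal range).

(-5.5000, 4.5000, 3.1416)

θ' = 3.1416 + 0.0·1.0 = 3.1416
ω = 0 → straight: x' = -4 + 1.5·cos(3.1416)·1.0 = -5.5000
y' = 4.5 + 1.5·sin(3.1416)·1.0 = 4.5000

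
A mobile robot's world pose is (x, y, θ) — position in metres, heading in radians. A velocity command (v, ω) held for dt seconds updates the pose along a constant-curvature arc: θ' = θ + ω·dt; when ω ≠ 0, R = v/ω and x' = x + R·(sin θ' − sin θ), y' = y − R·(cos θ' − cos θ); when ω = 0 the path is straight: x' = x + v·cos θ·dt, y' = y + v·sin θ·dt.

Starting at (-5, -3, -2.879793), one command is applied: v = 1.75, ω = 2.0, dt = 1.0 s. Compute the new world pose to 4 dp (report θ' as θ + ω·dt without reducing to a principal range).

θ' = -2.8798 + 2.0·1.0 = -0.8798
R = v/ω = 1.75/2.0 = 0.8750
x' = -5 + 0.8750·(sin -0.8798 − sin -2.8798) = -5.4478
y' = -3 − 0.8750·(cos -0.8798 − cos -2.8798) = -4.4028

(-5.4478, -4.4028, -0.8798)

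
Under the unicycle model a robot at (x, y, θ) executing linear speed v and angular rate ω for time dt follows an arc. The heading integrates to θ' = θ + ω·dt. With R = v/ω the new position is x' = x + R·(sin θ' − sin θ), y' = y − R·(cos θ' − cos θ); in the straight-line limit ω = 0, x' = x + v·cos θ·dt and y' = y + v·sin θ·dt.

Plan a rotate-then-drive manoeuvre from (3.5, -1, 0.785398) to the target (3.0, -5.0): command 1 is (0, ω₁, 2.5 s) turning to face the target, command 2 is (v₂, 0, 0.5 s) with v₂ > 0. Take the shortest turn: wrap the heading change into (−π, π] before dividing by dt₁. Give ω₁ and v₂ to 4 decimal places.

heading to target = atan2(-5−-1, 3−3.5) = -1.6952
Δθ = wrap(-1.6952 − 0.7854) = -2.4805; ω₁ = Δθ/dt₁ = -0.9922
distance = √((3−3.5)² + (-5−-1)²) = 4.0311; v₂ = distance/dt₂ = 8.0623

ω₁ = -0.9922, v₂ = 8.0623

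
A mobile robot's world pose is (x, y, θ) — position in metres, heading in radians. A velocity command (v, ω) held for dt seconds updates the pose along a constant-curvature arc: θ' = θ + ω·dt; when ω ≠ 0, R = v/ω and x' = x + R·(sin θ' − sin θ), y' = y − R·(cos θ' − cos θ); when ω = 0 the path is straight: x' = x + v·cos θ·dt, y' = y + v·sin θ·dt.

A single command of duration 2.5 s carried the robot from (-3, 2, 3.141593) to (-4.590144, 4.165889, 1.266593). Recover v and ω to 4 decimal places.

Δθ = 1.266593 − 3.141593 = -1.875000
ω = Δθ/dt = -1.875000/2.5 = -0.7500
R = −Δy/(cos θ' − cos θ) = -1.6667
v = R·ω = -1.6667·-0.7500 = 1.2500

v = 1.2500, ω = -0.7500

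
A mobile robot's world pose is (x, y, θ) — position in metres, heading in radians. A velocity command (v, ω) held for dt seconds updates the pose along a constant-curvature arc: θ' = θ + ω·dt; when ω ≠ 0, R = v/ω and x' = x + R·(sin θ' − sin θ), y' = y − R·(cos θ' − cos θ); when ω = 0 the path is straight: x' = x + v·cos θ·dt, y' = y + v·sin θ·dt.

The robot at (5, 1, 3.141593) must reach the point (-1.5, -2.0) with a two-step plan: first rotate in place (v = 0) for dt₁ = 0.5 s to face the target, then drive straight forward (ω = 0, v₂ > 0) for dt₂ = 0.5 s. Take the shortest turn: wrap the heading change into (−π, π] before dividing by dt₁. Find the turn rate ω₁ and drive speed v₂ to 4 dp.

heading to target = atan2(-2−1, -1.5−5) = -2.7092
Δθ = wrap(-2.7092 − 3.1416) = 0.4324; ω₁ = Δθ/dt₁ = 0.8648
distance = √((-1.5−5)² + (-2−1)²) = 7.1589; v₂ = distance/dt₂ = 14.3178

ω₁ = 0.8648, v₂ = 14.3178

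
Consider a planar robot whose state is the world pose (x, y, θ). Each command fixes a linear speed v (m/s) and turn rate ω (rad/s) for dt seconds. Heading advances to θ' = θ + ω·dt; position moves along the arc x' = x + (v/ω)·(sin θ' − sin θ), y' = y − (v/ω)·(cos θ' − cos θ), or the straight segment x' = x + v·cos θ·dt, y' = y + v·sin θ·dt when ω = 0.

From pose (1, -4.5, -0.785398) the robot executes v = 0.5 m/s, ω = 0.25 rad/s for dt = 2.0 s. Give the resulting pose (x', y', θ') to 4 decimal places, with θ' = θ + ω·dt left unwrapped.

(1.8511, -5.0049, -0.2854)

θ' = -0.7854 + 0.25·2.0 = -0.2854
R = v/ω = 0.5/0.25 = 2.0000
x' = 1 + 2.0000·(sin -0.2854 − sin -0.7854) = 1.8511
y' = -4.5 − 2.0000·(cos -0.2854 − cos -0.7854) = -5.0049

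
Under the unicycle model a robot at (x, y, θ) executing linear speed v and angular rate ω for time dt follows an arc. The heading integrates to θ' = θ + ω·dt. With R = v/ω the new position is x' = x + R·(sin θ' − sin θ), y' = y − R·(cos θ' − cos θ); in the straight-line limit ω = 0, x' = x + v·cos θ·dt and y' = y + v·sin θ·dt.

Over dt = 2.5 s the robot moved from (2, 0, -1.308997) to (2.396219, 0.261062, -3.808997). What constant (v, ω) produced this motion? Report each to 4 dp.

Δθ = -3.808997 − -1.308997 = -2.500000
ω = Δθ/dt = -2.500000/2.5 = -1.0000
R = Δx/(sin θ' − sin θ) = 0.2500
v = R·ω = 0.2500·-1.0000 = -0.2500

v = -0.2500, ω = -1.0000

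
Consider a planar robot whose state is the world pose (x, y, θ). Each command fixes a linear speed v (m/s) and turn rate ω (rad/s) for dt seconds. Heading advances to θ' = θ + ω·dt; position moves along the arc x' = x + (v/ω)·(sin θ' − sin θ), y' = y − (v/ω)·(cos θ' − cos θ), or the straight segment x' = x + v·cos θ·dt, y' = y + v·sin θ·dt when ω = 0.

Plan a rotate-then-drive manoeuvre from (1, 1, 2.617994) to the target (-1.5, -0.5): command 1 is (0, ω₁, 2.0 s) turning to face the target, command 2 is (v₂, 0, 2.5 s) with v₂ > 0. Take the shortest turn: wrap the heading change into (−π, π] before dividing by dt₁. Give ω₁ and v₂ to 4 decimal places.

heading to target = atan2(-0.5−1, -1.5−1) = -2.6012
Δθ = wrap(-2.6012 − 2.6180) = 1.0640; ω₁ = Δθ/dt₁ = 0.5320
distance = √((-1.5−1)² + (-0.5−1)²) = 2.9155; v₂ = distance/dt₂ = 1.1662

ω₁ = 0.5320, v₂ = 1.1662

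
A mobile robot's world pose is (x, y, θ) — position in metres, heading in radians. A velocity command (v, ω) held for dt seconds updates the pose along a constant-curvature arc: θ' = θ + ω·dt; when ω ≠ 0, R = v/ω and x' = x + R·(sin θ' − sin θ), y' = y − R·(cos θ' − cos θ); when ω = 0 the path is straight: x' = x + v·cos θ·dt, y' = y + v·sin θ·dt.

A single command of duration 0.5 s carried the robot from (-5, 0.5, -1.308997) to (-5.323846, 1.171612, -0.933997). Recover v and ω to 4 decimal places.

v = -1.5000, ω = 0.7500

Δθ = -0.933997 − -1.308997 = 0.375000
ω = Δθ/dt = 0.375000/0.5 = 0.7500
R = −Δy/(cos θ' − cos θ) = -2.0000
v = R·ω = -2.0000·0.7500 = -1.5000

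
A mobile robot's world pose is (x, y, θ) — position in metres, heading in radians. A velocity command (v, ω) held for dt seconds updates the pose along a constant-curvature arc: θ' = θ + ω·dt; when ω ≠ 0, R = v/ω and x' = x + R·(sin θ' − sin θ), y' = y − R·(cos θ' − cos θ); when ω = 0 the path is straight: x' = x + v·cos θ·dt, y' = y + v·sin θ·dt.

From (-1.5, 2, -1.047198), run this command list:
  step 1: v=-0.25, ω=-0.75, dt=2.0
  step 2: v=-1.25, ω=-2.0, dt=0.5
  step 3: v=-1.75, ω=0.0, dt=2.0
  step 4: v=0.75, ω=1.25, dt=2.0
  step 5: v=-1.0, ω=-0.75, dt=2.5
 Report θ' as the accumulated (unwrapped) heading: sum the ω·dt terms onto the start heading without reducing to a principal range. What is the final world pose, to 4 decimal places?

step 1: θ'=-2.5472 (R=0.3333) → pose (-1.3980, 2.4428, -2.5472)
step 2: θ'=-3.5472 (R=0.6250) → pose (-0.8014, 2.4993, -3.5472)
step 3: θ'=-3.5472 (straight) → pose (2.4146, 1.1183, -3.5472)
step 4: θ'=-1.0472 (R=0.6000) → pose (1.6583, 0.2670, -1.0472)
step 5: θ'=-2.9222 (R=1.3333) → pose (2.5228, 2.2350, -2.9222)

(2.5228, 2.2350, -2.9222)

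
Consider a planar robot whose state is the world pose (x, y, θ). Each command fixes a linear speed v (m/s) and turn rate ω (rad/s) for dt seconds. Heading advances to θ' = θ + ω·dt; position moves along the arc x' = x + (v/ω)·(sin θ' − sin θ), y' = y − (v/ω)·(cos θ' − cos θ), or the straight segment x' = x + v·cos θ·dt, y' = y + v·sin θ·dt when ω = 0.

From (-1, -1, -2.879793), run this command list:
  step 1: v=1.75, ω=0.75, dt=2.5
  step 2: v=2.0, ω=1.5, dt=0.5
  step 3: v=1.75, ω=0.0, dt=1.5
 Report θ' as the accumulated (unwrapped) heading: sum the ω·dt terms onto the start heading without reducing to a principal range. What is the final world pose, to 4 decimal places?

step 1: θ'=-1.0048 (R=2.3333) → pose (-2.3655, -4.5051, -1.0048)
step 2: θ'=-0.2548 (R=1.3333) → pose (-1.5762, -5.0804, -0.2548)
step 3: θ'=-0.2548 (straight) → pose (0.9641, -5.7420, -0.2548)

(0.9641, -5.7420, -0.2548)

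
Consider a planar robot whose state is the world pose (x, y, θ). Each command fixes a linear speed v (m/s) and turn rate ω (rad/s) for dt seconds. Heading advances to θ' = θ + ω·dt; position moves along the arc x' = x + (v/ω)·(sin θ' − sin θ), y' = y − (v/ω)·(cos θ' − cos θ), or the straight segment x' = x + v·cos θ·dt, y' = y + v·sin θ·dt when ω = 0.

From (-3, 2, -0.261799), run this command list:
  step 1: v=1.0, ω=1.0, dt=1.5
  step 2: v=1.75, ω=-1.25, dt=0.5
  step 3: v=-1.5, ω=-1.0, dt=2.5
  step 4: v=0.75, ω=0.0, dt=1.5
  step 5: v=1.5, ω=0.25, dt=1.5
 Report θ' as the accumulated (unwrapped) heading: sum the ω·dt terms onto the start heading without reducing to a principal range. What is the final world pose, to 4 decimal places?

(-4.2036, 1.7324, -1.5118)

step 1: θ'=1.2382 (R=1.0000) → pose (-1.7960, 2.6394, 1.2382)
step 2: θ'=0.6132 (R=-1.4000) → pose (-1.2784, 3.3273, 0.6132)
step 3: θ'=-1.8868 (R=1.5000) → pose (-3.5673, 5.0201, -1.8868)
step 4: θ'=-1.8868 (straight) → pose (-3.9170, 3.9508, -1.8868)
step 5: θ'=-1.5118 (R=6.0000) → pose (-4.2036, 1.7324, -1.5118)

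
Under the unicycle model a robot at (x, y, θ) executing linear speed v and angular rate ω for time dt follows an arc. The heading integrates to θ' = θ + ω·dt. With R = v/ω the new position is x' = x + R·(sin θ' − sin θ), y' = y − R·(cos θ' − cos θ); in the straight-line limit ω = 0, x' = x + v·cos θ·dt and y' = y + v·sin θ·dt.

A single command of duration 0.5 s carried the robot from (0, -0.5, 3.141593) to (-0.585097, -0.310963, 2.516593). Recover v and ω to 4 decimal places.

Δθ = 2.516593 − 3.141593 = -0.625000
ω = Δθ/dt = -0.625000/0.5 = -1.2500
R = Δx/(sin θ' − sin θ) = -1.0000
v = R·ω = -1.0000·-1.2500 = 1.2500

v = 1.2500, ω = -1.2500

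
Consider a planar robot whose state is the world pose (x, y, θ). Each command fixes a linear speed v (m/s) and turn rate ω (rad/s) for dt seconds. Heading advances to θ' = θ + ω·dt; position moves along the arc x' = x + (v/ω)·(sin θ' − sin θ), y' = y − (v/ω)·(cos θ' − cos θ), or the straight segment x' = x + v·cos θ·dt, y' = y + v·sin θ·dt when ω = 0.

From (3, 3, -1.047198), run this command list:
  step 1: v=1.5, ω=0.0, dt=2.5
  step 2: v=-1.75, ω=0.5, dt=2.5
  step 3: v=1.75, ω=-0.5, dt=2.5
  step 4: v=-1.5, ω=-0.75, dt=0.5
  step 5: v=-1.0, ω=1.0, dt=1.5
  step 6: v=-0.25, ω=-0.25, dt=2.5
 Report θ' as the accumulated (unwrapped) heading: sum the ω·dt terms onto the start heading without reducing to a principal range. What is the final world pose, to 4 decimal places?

step 1: θ'=-1.0472 (straight) → pose (4.8750, -0.2476, -1.0472)
step 2: θ'=0.2028 (R=-3.5000) → pose (1.1390, 1.4307, 0.2028)
step 3: θ'=-1.0472 (R=-3.5000) → pose (4.8750, -0.2476, -1.0472)
step 4: θ'=-1.4222 (R=2.0000) → pose (4.6291, 0.4563, -1.4222)
step 5: θ'=0.0778 (R=-1.0000) → pose (3.5624, 1.3052, 0.0778)
step 6: θ'=-0.5472 (R=1.0000) → pose (2.9644, 1.4482, -0.5472)

(2.9644, 1.4482, -0.5472)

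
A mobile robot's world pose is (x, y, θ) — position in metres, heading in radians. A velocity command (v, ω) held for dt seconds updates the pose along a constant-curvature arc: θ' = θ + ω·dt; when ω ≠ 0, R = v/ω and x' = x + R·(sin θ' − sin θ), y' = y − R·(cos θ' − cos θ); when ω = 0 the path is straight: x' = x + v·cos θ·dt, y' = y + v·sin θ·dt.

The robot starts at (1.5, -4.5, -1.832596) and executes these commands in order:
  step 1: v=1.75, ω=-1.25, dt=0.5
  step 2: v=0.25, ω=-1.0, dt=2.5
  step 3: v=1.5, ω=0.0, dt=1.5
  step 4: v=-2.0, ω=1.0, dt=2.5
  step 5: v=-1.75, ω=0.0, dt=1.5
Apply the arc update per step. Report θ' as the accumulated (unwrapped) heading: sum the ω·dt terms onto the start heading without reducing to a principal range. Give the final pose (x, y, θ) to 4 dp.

(6.4165, -3.1625, -2.4576)

step 1: θ'=-2.4576 (R=-1.4000) → pose (1.0324, -5.2227, -2.4576)
step 2: θ'=-4.9576 (R=-0.2500) → pose (0.6319, -4.9683, -4.9576)
step 3: θ'=-4.9576 (straight) → pose (1.1781, -2.7856, -4.9576)
step 4: θ'=-2.4576 (R=-2.0000) → pose (4.3820, -4.8212, -2.4576)
step 5: θ'=-2.4576 (straight) → pose (6.4165, -3.1625, -2.4576)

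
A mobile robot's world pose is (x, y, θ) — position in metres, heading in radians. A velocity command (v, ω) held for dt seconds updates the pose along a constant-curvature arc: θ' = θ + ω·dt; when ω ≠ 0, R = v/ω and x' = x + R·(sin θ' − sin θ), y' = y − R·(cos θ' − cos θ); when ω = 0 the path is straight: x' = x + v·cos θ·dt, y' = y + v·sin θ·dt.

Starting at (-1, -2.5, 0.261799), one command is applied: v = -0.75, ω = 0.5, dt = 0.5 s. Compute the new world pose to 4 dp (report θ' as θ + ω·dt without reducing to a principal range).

θ' = 0.2618 + 0.5·0.5 = 0.5118
R = v/ω = -0.75/0.5 = -1.5000
x' = -1 + -1.5000·(sin 0.5118 − sin 0.2618) = -1.3464
y' = -2.5 − -1.5000·(cos 0.5118 − cos 0.2618) = -2.6411

(-1.3464, -2.6411, 0.5118)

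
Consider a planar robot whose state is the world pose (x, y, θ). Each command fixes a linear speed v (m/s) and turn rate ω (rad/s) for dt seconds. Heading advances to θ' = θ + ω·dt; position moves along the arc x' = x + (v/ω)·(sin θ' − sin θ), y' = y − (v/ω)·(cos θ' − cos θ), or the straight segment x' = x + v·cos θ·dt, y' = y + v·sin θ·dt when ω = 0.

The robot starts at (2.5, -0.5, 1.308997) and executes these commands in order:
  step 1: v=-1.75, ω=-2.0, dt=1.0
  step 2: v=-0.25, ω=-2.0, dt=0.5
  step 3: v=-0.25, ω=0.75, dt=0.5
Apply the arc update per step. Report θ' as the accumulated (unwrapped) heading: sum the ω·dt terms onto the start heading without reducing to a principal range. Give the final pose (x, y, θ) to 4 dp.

(1.0444, -0.7125, -1.3160)

step 1: θ'=-0.6910 (R=0.8750) → pose (1.0972, -0.9478, -0.6910)
step 2: θ'=-1.6910 (R=0.1250) → pose (1.0527, -0.8365, -1.6910)
step 3: θ'=-1.3160 (R=-0.3333) → pose (1.0444, -0.7125, -1.3160)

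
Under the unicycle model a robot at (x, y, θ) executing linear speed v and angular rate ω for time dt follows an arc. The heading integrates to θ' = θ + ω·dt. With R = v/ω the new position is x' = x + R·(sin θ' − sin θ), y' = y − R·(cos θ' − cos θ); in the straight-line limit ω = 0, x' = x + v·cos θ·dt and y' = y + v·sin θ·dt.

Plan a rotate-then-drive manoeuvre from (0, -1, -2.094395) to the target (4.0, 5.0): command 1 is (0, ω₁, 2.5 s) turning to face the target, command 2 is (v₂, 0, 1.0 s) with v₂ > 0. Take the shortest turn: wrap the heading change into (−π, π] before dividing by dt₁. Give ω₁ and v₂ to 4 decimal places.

heading to target = atan2(5−-1, 4−0) = 0.9828
Δθ = wrap(0.9828 − -2.0944) = 3.0772; ω₁ = Δθ/dt₁ = 1.2309
distance = √((4−0)² + (5−-1)²) = 7.2111; v₂ = distance/dt₂ = 7.2111

ω₁ = 1.2309, v₂ = 7.2111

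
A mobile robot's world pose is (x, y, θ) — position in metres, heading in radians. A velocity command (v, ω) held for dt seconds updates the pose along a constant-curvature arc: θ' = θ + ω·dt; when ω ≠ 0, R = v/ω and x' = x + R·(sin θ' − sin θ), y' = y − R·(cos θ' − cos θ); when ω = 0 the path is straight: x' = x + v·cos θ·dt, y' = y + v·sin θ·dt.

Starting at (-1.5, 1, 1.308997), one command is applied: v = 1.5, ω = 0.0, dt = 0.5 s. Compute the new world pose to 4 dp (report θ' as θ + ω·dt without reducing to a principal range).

θ' = 1.3090 + 0.0·0.5 = 1.3090
ω = 0 → straight: x' = -1.5 + 1.5·cos(1.3090)·0.5 = -1.3059
y' = 1 + 1.5·sin(1.3090)·0.5 = 1.7244

(-1.3059, 1.7244, 1.3090)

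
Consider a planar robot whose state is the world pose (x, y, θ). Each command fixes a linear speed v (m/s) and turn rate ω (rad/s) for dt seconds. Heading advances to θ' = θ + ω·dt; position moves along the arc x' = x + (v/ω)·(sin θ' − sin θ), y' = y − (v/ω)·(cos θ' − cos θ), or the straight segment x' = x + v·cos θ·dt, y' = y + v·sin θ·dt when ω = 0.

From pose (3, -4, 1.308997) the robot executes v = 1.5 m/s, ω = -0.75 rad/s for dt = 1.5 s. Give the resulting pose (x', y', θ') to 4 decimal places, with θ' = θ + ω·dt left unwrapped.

(4.5659, -2.5514, 0.1840)

θ' = 1.3090 + -0.75·1.5 = 0.1840
R = v/ω = 1.5/-0.75 = -2.0000
x' = 3 + -2.0000·(sin 0.1840 − sin 1.3090) = 4.5659
y' = -4 − -2.0000·(cos 0.1840 − cos 1.3090) = -2.5514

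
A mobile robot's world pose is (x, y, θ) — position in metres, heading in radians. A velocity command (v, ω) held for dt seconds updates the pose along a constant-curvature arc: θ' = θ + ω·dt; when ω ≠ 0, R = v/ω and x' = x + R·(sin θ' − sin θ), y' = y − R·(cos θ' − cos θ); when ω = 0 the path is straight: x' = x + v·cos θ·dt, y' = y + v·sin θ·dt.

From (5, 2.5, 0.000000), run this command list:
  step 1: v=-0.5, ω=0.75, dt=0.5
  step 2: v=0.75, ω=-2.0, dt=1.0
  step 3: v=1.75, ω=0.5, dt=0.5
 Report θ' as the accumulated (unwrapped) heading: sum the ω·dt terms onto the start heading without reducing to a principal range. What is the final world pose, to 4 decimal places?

(5.3294, 1.2139, -1.3750)

step 1: θ'=0.3750 (R=-0.6667) → pose (4.7558, 2.4537, 0.3750)
step 2: θ'=-1.6250 (R=-0.3750) → pose (5.2676, 2.0844, -1.6250)
step 3: θ'=-1.3750 (R=3.5000) → pose (5.3294, 1.2139, -1.3750)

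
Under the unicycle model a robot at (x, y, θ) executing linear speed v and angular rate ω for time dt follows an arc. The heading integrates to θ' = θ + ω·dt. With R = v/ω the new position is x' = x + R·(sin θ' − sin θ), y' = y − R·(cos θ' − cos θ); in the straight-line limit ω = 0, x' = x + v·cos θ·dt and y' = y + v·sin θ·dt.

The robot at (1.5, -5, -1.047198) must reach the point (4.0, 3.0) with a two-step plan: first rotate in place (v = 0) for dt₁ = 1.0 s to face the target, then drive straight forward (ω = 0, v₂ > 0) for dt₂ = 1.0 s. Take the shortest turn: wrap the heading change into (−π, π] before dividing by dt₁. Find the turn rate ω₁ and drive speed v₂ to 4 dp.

heading to target = atan2(3−-5, 4−1.5) = 1.2679
Δθ = wrap(1.2679 − -1.0472) = 2.3151; ω₁ = Δθ/dt₁ = 2.3151
distance = √((4−1.5)² + (3−-5)²) = 8.3815; v₂ = distance/dt₂ = 8.3815

ω₁ = 2.3151, v₂ = 8.3815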